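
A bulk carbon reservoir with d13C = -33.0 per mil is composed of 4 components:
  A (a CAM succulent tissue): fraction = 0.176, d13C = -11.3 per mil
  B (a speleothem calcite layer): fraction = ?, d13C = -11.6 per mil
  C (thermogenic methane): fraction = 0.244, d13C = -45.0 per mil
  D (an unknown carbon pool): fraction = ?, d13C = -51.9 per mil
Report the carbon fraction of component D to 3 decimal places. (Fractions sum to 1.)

0.330

Let f_D and f_B be the unknown fractions; fractions sum to 1 so f_D + f_B = 0.580.
Mass balance: Σ fᵢ·δᵢ = δ_bulk ⇒ f_D·(-51.9) + f_B·(-11.6) = -33.0 − (-12.969) = -20.031
Substitute f_B = 0.580 − f_D:
f_D·(-51.9 − -11.6) = -20.031 − 0.580×(-11.6) = -13.303
f_D = -13.303 / -40.3 = 0.3301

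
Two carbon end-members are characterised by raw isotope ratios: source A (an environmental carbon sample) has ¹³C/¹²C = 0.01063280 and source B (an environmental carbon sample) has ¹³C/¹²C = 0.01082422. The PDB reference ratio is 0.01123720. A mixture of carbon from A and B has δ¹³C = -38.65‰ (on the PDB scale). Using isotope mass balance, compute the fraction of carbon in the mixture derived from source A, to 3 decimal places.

δ_A = (0.01063280/0.01123720 − 1)×1000 = (0.946214 − 1)×1000 = -53.786‰
δ_B = (0.01082422/0.01123720 − 1)×1000 = (0.963249 − 1)×1000 = -36.751‰
f_A = (δ_mix − δ_B)/(δ_A − δ_B) = (-38.65 − (-36.751))/(-53.786 − (-36.751))
f_A = -1.899 / -17.034 = 0.1115

0.111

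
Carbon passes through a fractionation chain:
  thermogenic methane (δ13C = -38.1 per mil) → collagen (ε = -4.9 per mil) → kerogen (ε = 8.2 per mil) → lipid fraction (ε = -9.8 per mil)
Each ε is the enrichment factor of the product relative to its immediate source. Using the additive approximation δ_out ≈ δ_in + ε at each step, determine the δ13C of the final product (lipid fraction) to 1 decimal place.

-44.6 per mil

step 1: δ ≈ -38.1 + (-4.9) = -43.0 per mil
step 2: δ ≈ -43.0 + (8.2) = -34.8 per mil
step 3: δ ≈ -34.8 + (-9.8) = -44.6 per mil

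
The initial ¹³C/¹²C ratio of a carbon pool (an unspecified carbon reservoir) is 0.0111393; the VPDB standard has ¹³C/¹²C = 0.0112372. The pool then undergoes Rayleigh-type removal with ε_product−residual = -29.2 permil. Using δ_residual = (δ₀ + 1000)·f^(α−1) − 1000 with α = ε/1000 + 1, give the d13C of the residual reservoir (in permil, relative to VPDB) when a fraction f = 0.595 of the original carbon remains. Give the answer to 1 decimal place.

δ₀ = (0.0111393/0.0112372 − 1)×1000 = (0.991288 − 1)×1000 = -8.712 permil
α − 1 = ε/1000 = -0.0292
f^(α−1) = 0.595^(-0.0292) = 1.015276
δ_res = (-8.712 + 1000) × 1.015276 − 1000 = 1006.431 − 1000 = 6.43 permil

6.4 permil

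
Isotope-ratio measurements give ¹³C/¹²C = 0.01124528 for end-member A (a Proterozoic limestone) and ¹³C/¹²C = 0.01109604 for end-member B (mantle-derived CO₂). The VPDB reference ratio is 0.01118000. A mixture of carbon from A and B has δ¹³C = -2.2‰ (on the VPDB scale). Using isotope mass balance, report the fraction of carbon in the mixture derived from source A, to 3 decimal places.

δ_A = (0.01124528/0.01118000 − 1)×1000 = (1.005839 − 1)×1000 = 5.839‰
δ_B = (0.01109604/0.01118000 − 1)×1000 = (0.992490 − 1)×1000 = -7.510‰
f_A = (δ_mix − δ_B)/(δ_A − δ_B) = (-2.2 − (-7.510))/(5.839 − (-7.510))
f_A = 5.310 / 13.349 = 0.3978

0.398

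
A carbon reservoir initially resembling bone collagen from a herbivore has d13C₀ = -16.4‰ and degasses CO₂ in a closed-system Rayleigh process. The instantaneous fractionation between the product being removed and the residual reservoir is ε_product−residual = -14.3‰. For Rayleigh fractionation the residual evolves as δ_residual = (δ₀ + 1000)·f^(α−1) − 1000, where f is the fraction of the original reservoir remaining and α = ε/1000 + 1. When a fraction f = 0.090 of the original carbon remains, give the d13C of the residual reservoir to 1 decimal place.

18.1‰

Rayleigh residual: δ_res = (δ₀ + 1000)·f^(α−1) − 1000
α = ε/1000 + 1 = 0.98570, so α − 1 = -0.01430
f^(α−1) = 0.090^(-0.01430) = 1.035033
δ_res = (-16.4 + 1000) × 1.035033 − 1000 = 1018.059 − 1000 = 18.06‰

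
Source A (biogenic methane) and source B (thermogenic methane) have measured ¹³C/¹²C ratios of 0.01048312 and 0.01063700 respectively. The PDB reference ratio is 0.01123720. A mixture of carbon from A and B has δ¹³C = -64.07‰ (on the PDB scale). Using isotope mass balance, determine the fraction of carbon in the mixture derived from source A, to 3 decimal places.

δ_A = (0.01048312/0.01123720 − 1)×1000 = (0.932894 − 1)×1000 = -67.106‰
δ_B = (0.01063700/0.01123720 − 1)×1000 = (0.946588 − 1)×1000 = -53.412‰
f_A = (δ_mix − δ_B)/(δ_A − δ_B) = (-64.07 − (-53.412))/(-67.106 − (-53.412))
f_A = -10.658 / -13.694 = 0.7783

0.778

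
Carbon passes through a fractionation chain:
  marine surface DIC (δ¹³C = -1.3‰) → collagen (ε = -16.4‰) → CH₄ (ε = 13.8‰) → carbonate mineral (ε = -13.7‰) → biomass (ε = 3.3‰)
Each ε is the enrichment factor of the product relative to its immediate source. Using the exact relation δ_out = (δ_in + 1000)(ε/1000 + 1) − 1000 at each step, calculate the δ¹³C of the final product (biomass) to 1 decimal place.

-14.5‰

step 1: δ = (-1.30 + 1000)·(-16.4/1000 + 1) − 1000 = -17.68‰
step 2: δ = (-17.68 + 1000)·(13.8/1000 + 1) − 1000 = -4.12‰
step 3: δ = (-4.12 + 1000)·(-13.7/1000 + 1) − 1000 = -17.77‰
step 4: δ = (-17.77 + 1000)·(3.3/1000 + 1) − 1000 = -14.52‰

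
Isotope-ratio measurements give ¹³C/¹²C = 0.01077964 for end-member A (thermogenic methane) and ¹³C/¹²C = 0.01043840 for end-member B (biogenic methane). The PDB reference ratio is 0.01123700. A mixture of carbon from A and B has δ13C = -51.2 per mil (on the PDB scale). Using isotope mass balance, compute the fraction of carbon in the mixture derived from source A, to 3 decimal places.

0.654

δ_A = (0.01077964/0.01123700 − 1)×1000 = (0.959299 − 1)×1000 = -40.701 per mil
δ_B = (0.01043840/0.01123700 − 1)×1000 = (0.928931 − 1)×1000 = -71.069 per mil
f_A = (δ_mix − δ_B)/(δ_A − δ_B) = (-51.2 − (-71.069))/(-40.701 − (-71.069))
f_A = 19.869 / 30.368 = 0.6543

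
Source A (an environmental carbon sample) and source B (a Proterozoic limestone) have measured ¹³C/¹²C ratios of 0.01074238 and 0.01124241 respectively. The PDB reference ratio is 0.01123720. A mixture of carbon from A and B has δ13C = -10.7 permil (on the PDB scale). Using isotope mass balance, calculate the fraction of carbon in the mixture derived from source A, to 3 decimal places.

δ_A = (0.01074238/0.01123720 − 1)×1000 = (0.955966 − 1)×1000 = -44.034 permil
δ_B = (0.01124241/0.01123720 − 1)×1000 = (1.000464 − 1)×1000 = 0.464 permil
f_A = (δ_mix − δ_B)/(δ_A − δ_B) = (-10.7 − (0.464))/(-44.034 − (0.464))
f_A = -11.164 / -44.498 = 0.2509

0.251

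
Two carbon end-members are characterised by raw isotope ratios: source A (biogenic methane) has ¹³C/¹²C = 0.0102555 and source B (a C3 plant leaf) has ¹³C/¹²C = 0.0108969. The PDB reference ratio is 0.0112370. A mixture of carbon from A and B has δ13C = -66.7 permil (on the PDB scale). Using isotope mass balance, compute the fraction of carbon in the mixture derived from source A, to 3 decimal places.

δ_A = (0.0102555/0.0112370 − 1)×1000 = (0.912655 − 1)×1000 = -87.345 permil
δ_B = (0.0108969/0.0112370 − 1)×1000 = (0.969734 − 1)×1000 = -30.266 permil
f_A = (δ_mix − δ_B)/(δ_A − δ_B) = (-66.7 − (-30.266))/(-87.345 − (-30.266))
f_A = -36.434 / -57.079 = 0.6383

0.638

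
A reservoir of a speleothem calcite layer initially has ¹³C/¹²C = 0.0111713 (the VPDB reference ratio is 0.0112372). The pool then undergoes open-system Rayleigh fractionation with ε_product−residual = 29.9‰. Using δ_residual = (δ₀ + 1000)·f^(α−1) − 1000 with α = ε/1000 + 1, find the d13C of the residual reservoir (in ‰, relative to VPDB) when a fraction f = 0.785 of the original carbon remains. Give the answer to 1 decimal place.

δ₀ = (0.0111713/0.0112372 − 1)×1000 = (0.994136 − 1)×1000 = -5.864‰
α − 1 = ε/1000 = 0.0299
f^(α−1) = 0.785^(0.0299) = 0.992788
δ_res = (-5.864 + 1000) × 0.992788 − 1000 = 986.966 − 1000 = -13.03‰

-13.0‰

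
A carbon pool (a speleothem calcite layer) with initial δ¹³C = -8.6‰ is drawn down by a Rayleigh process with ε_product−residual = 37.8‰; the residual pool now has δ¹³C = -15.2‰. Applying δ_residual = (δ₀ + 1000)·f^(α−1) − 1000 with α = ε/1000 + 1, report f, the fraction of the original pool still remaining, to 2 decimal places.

α − 1 = ε/1000 = 0.0378
(δ_res + 1000)/(δ₀ + 1000) = (-15.2 + 1000)/(-8.6 + 1000) = 984.8/991.4 = 0.993343
f = 0.993343^(1/0.0378) = exp(ln(0.993343)/0.0378) = exp(-0.00668/0.0378)
f = exp(-0.1767) = 0.8380

0.84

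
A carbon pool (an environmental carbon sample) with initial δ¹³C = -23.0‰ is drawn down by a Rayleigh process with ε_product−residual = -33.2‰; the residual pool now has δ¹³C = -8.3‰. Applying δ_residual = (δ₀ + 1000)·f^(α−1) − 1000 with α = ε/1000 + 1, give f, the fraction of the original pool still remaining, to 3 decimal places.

α − 1 = ε/1000 = -0.0332
(δ_res + 1000)/(δ₀ + 1000) = (-8.3 + 1000)/(-23.0 + 1000) = 991.7/977.0 = 1.015046
f = 1.015046^(1/-0.0332) = exp(ln(1.015046)/-0.0332) = exp(0.01493/-0.0332)
f = exp(-0.4498) = 0.6377

0.638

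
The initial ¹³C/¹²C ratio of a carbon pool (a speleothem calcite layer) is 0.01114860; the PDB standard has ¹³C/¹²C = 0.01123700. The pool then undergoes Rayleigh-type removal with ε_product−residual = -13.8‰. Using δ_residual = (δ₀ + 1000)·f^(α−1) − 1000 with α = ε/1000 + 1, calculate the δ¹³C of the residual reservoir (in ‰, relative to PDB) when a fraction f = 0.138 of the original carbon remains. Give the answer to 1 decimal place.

19.6‰

δ₀ = (0.01114860/0.01123700 − 1)×1000 = (0.992133 − 1)×1000 = -7.867‰
α − 1 = ε/1000 = -0.0138
f^(α−1) = 0.138^(-0.0138) = 1.027708
δ_res = (-7.867 + 1000) × 1.027708 − 1000 = 1019.623 − 1000 = 19.62‰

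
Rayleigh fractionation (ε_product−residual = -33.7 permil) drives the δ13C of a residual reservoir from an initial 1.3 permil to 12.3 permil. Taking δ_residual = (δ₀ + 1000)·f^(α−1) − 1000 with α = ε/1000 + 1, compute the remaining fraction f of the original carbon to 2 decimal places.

0.72

α − 1 = ε/1000 = -0.0337
(δ_res + 1000)/(δ₀ + 1000) = (12.3 + 1000)/(1.3 + 1000) = 1012.3/1001.3 = 1.010986
f = 1.010986^(1/-0.0337) = exp(ln(1.010986)/-0.0337) = exp(0.01093/-0.0337)
f = exp(-0.3242) = 0.7231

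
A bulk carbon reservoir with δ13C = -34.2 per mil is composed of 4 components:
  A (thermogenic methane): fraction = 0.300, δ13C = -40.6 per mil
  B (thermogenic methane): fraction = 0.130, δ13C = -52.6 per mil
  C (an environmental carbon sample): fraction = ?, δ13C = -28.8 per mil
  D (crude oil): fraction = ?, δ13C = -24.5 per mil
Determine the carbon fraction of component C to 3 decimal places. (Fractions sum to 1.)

Let f_C and f_D be the unknown fractions; fractions sum to 1 so f_C + f_D = 0.570.
Mass balance: Σ fᵢ·δᵢ = δ_bulk ⇒ f_C·(-28.8) + f_D·(-24.5) = -34.2 − (-19.018) = -15.182
Substitute f_D = 0.570 − f_C:
f_C·(-28.8 − -24.5) = -15.182 − 0.570×(-24.5) = -1.217
f_C = -1.217 / -4.3 = 0.2830

0.283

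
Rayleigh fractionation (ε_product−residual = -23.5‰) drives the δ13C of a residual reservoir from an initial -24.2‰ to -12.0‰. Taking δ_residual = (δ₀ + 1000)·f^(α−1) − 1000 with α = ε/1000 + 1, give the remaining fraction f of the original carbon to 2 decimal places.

0.59

α − 1 = ε/1000 = -0.0235
(δ_res + 1000)/(δ₀ + 1000) = (-12.0 + 1000)/(-24.2 + 1000) = 988.0/975.8 = 1.012503
f = 1.012503^(1/-0.0235) = exp(ln(1.012503)/-0.0235) = exp(0.01243/-0.0235)
f = exp(-0.5287) = 0.5894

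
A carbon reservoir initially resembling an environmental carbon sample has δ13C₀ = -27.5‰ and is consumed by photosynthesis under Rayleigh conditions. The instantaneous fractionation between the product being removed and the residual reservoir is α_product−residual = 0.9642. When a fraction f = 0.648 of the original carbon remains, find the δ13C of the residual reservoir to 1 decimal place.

Rayleigh residual: δ_res = (δ₀ + 1000)·f^(α−1) − 1000
α − 1 = -0.03580
f^(α−1) = 0.648^(-0.03580) = 1.015654
δ_res = (-27.5 + 1000) × 1.015654 − 1000 = 987.723 − 1000 = -12.28‰

-12.3‰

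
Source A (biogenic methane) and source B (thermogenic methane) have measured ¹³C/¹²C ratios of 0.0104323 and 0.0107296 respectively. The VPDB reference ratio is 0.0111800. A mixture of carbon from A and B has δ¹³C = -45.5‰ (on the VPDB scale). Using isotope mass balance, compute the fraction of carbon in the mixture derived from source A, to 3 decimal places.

0.196

δ_A = (0.0104323/0.0111800 − 1)×1000 = (0.933122 − 1)×1000 = -66.878‰
δ_B = (0.0107296/0.0111800 − 1)×1000 = (0.959714 − 1)×1000 = -40.286‰
f_A = (δ_mix − δ_B)/(δ_A − δ_B) = (-45.5 − (-40.286))/(-66.878 − (-40.286))
f_A = -5.214 / -26.592 = 0.1961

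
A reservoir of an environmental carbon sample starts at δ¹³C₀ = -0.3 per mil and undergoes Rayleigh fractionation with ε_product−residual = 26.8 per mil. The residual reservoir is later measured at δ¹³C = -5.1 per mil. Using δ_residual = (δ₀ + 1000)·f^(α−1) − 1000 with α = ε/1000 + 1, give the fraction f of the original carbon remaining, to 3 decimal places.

0.836

α − 1 = ε/1000 = 0.0268
(δ_res + 1000)/(δ₀ + 1000) = (-5.1 + 1000)/(-0.3 + 1000) = 994.9/999.7 = 0.995199
f = 0.995199^(1/0.0268) = exp(ln(0.995199)/0.0268) = exp(-0.00481/0.0268)
f = exp(-0.1796) = 0.8356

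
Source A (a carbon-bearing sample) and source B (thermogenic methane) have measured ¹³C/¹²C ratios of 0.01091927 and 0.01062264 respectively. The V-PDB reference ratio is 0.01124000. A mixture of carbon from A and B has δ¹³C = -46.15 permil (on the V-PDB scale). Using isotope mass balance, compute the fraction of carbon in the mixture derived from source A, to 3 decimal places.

δ_A = (0.01091927/0.01124000 − 1)×1000 = (0.971465 − 1)×1000 = -28.535 permil
δ_B = (0.01062264/0.01124000 − 1)×1000 = (0.945075 − 1)×1000 = -54.925 permil
f_A = (δ_mix − δ_B)/(δ_A − δ_B) = (-46.15 − (-54.925))/(-28.535 − (-54.925))
f_A = 8.775 / 26.391 = 0.3325

0.333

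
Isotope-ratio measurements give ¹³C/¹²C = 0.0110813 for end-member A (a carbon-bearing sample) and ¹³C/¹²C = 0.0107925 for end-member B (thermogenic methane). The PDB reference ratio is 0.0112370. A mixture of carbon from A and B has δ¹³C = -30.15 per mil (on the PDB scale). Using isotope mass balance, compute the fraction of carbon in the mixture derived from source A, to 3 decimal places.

0.366

δ_A = (0.0110813/0.0112370 − 1)×1000 = (0.986144 − 1)×1000 = -13.856 per mil
δ_B = (0.0107925/0.0112370 − 1)×1000 = (0.960443 − 1)×1000 = -39.557 per mil
f_A = (δ_mix − δ_B)/(δ_A − δ_B) = (-30.15 − (-39.557))/(-13.856 − (-39.557))
f_A = 9.407 / 25.701 = 0.3660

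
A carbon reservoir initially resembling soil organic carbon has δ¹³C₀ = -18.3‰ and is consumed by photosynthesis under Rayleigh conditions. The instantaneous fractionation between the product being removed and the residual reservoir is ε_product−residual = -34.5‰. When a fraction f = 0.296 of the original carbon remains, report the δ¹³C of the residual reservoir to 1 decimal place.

23.8‰

Rayleigh residual: δ_res = (δ₀ + 1000)·f^(α−1) − 1000
α = ε/1000 + 1 = 0.96550, so α − 1 = -0.03450
f^(α−1) = 0.296^(-0.03450) = 1.042895
δ_res = (-18.3 + 1000) × 1.042895 − 1000 = 1023.810 − 1000 = 23.81‰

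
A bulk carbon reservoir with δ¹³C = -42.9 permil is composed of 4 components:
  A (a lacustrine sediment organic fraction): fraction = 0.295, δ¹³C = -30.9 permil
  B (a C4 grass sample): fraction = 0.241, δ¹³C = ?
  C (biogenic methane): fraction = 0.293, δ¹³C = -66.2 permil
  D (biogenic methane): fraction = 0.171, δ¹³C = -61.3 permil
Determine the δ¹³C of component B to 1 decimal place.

-16.2 permil

Isotope mass balance: δ_bulk = Σ fᵢ·δᵢ.
-42.9 = 0.295×(-30.9) + 0.241×δ_B + 0.293×(-66.2) + 0.171×(-61.3)
0.241·δ_B = -42.9 − (-38.994) = -3.906
δ_B = -3.906 / 0.241 = -16.21 permil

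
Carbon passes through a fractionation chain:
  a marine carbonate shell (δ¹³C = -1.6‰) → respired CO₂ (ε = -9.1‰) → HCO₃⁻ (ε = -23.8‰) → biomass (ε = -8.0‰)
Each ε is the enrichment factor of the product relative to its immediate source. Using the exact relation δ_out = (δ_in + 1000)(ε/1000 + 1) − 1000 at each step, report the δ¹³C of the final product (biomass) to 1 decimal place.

-42.0‰

step 1: δ = (-1.60 + 1000)·(-9.1/1000 + 1) − 1000 = -10.69‰
step 2: δ = (-10.69 + 1000)·(-23.8/1000 + 1) − 1000 = -34.23‰
step 3: δ = (-34.23 + 1000)·(-8.0/1000 + 1) − 1000 = -41.96‰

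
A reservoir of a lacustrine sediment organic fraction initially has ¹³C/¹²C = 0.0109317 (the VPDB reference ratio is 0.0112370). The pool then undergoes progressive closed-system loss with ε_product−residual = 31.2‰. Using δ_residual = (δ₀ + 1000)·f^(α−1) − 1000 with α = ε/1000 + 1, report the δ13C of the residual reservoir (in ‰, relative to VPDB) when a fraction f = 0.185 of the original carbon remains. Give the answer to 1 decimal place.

δ₀ = (0.0109317/0.0112370 − 1)×1000 = (0.972831 − 1)×1000 = -27.169‰
α − 1 = ε/1000 = 0.0312
f^(α−1) = 0.185^(0.0312) = 0.948715
δ_res = (-27.169 + 1000) × 0.948715 − 1000 = 922.939 − 1000 = -77.06‰

-77.1‰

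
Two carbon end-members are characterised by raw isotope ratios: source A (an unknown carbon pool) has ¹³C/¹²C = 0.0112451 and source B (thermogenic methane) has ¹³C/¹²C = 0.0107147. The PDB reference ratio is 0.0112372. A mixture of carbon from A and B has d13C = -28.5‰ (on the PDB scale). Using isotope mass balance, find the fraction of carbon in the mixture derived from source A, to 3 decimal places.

0.381

δ_A = (0.0112451/0.0112372 − 1)×1000 = (1.000703 − 1)×1000 = 0.703‰
δ_B = (0.0107147/0.0112372 − 1)×1000 = (0.953503 − 1)×1000 = -46.497‰
f_A = (δ_mix − δ_B)/(δ_A − δ_B) = (-28.5 − (-46.497))/(0.703 − (-46.497))
f_A = 17.997 / 47.200 = 0.3813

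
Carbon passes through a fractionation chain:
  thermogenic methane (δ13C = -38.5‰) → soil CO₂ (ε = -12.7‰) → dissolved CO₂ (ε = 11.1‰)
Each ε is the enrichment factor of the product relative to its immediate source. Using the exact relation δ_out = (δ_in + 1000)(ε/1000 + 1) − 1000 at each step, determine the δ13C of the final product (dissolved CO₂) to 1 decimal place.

step 1: δ = (-38.50 + 1000)·(-12.7/1000 + 1) − 1000 = -50.71‰
step 2: δ = (-50.71 + 1000)·(11.1/1000 + 1) − 1000 = -40.17‰

-40.2‰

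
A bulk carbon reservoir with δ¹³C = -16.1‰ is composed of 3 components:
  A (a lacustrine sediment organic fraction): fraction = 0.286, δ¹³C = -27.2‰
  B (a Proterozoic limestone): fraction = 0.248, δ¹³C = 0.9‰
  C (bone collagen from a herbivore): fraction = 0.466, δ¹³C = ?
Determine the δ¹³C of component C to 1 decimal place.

-18.3‰

Isotope mass balance: δ_bulk = Σ fᵢ·δᵢ.
-16.1 = 0.286×(-27.2) + 0.248×(0.9) + 0.466×δ_C
0.466·δ_C = -16.1 − (-7.556) = -8.544
δ_C = -8.544 / 0.466 = -18.33‰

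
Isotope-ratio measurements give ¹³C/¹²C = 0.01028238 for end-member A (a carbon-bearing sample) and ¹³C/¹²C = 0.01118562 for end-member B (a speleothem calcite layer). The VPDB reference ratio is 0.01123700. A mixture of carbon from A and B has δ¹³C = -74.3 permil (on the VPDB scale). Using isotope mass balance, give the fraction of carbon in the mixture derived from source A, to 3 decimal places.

0.867

δ_A = (0.01028238/0.01123700 − 1)×1000 = (0.915047 − 1)×1000 = -84.953 permil
δ_B = (0.01118562/0.01123700 − 1)×1000 = (0.995428 − 1)×1000 = -4.572 permil
f_A = (δ_mix − δ_B)/(δ_A − δ_B) = (-74.3 − (-4.572))/(-84.953 − (-4.572))
f_A = -69.728 / -80.381 = 0.8675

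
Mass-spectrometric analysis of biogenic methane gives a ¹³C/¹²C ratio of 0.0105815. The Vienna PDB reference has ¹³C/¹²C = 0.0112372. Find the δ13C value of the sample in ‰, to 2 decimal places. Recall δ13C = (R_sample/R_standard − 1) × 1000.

δ13C = (R_sample / R_standard − 1) × 1000
R_sample / R_standard = 0.0105815 / 0.0112372 = 0.941649
δ13C = (0.941649 − 1) × 1000 = -58.351‰

-58.35‰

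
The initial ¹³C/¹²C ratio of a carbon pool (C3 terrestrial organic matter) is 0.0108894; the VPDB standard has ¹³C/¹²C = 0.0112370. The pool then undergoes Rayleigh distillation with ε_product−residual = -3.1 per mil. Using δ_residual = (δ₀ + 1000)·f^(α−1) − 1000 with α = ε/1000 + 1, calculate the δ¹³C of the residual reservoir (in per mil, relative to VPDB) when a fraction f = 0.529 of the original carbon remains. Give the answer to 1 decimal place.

-29.0 per mil

δ₀ = (0.0108894/0.0112370 − 1)×1000 = (0.969066 − 1)×1000 = -30.934 per mil
α − 1 = ε/1000 = -0.0031
f^(α−1) = 0.529^(-0.0031) = 1.001976
δ_res = (-30.934 + 1000) × 1.001976 − 1000 = 970.981 − 1000 = -29.02 per mil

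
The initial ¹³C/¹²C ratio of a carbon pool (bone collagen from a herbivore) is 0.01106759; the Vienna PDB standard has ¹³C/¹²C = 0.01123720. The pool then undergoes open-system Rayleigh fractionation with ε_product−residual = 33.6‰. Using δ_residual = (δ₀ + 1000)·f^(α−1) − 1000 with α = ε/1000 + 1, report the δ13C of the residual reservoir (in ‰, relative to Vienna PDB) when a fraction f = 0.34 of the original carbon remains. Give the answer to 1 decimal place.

δ₀ = (0.01106759/0.01123720 − 1)×1000 = (0.984906 − 1)×1000 = -15.094‰
α − 1 = ε/1000 = 0.0336
f^(α−1) = 0.34^(0.0336) = 0.964401
δ_res = (-15.094 + 1000) × 0.964401 − 1000 = 949.845 − 1000 = -50.16‰

-50.2‰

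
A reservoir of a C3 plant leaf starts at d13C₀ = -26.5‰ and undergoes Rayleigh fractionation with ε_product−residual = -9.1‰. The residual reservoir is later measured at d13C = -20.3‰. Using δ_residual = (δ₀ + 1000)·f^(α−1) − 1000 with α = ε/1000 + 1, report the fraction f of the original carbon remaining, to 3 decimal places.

α − 1 = ε/1000 = -0.0091
(δ_res + 1000)/(δ₀ + 1000) = (-20.3 + 1000)/(-26.5 + 1000) = 979.7/973.5 = 1.006369
f = 1.006369^(1/-0.0091) = exp(ln(1.006369)/-0.0091) = exp(0.00635/-0.0091)
f = exp(-0.6976) = 0.4978

0.498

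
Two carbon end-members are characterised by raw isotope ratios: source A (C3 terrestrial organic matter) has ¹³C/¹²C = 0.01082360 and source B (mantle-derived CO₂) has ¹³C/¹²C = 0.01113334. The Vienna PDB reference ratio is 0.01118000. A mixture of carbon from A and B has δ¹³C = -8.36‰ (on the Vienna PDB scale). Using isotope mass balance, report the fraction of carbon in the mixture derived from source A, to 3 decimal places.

0.151

δ_A = (0.01082360/0.01118000 − 1)×1000 = (0.968122 − 1)×1000 = -31.878‰
δ_B = (0.01113334/0.01118000 − 1)×1000 = (0.995826 − 1)×1000 = -4.174‰
f_A = (δ_mix − δ_B)/(δ_A − δ_B) = (-8.36 − (-4.174))/(-31.878 − (-4.174))
f_A = -4.186 / -27.705 = 0.1511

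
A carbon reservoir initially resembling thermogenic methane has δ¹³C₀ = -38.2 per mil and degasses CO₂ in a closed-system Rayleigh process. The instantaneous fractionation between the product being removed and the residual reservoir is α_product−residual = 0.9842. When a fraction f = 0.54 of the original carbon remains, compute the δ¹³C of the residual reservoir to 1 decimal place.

-28.8 per mil

Rayleigh residual: δ_res = (δ₀ + 1000)·f^(α−1) − 1000
α − 1 = -0.01580
f^(α−1) = 0.54^(-0.01580) = 1.009783
δ_res = (-38.2 + 1000) × 1.009783 − 1000 = 971.210 − 1000 = -28.79 per mil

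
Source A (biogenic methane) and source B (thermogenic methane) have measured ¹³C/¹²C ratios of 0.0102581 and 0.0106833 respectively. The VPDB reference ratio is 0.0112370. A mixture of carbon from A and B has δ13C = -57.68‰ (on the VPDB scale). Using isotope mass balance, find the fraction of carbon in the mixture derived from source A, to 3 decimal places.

0.222

δ_A = (0.0102581/0.0112370 − 1)×1000 = (0.912886 − 1)×1000 = -87.114‰
δ_B = (0.0106833/0.0112370 − 1)×1000 = (0.950725 − 1)×1000 = -49.275‰
f_A = (δ_mix − δ_B)/(δ_A − δ_B) = (-57.68 − (-49.275))/(-87.114 − (-49.275))
f_A = -8.405 / -37.839 = 0.2221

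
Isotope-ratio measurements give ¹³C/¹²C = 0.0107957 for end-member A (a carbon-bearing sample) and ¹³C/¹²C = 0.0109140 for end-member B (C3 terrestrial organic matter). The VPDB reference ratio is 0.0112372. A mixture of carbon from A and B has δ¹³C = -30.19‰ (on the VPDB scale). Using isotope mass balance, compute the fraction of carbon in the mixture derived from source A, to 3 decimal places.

δ_A = (0.0107957/0.0112372 − 1)×1000 = (0.960711 − 1)×1000 = -39.289‰
δ_B = (0.0109140/0.0112372 − 1)×1000 = (0.971238 − 1)×1000 = -28.762‰
f_A = (δ_mix − δ_B)/(δ_A − δ_B) = (-30.19 − (-28.762))/(-39.289 − (-28.762))
f_A = -1.428 / -10.528 = 0.1357

0.136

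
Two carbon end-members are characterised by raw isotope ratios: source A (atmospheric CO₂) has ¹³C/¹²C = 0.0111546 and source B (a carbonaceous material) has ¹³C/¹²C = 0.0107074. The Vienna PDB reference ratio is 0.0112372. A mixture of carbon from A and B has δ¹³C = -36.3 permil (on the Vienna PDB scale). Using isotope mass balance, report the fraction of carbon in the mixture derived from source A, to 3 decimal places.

0.273

δ_A = (0.0111546/0.0112372 − 1)×1000 = (0.992649 − 1)×1000 = -7.351 permil
δ_B = (0.0107074/0.0112372 − 1)×1000 = (0.952853 − 1)×1000 = -47.147 permil
f_A = (δ_mix − δ_B)/(δ_A − δ_B) = (-36.3 − (-47.147))/(-7.351 − (-47.147))
f_A = 10.847 / 39.796 = 0.2726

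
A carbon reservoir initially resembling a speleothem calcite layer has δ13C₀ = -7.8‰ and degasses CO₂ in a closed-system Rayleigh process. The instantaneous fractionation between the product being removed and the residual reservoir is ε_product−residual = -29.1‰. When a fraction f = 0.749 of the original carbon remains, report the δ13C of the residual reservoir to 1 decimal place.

0.6‰

Rayleigh residual: δ_res = (δ₀ + 1000)·f^(α−1) − 1000
α = ε/1000 + 1 = 0.97090, so α − 1 = -0.02910
f^(α−1) = 0.749^(-0.02910) = 1.008446
δ_res = (-7.8 + 1000) × 1.008446 − 1000 = 1000.580 − 1000 = 0.58‰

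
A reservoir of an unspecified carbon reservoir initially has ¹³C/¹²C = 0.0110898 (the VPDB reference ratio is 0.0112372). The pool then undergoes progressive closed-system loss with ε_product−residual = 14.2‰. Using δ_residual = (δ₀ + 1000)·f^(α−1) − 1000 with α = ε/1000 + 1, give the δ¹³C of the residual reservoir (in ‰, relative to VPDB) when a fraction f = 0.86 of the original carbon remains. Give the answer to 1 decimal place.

-15.2‰

δ₀ = (0.0110898/0.0112372 − 1)×1000 = (0.986883 − 1)×1000 = -13.117‰
α − 1 = ε/1000 = 0.0142
f^(α−1) = 0.86^(0.0142) = 0.997861
δ_res = (-13.117 + 1000) × 0.997861 − 1000 = 984.772 − 1000 = -15.23‰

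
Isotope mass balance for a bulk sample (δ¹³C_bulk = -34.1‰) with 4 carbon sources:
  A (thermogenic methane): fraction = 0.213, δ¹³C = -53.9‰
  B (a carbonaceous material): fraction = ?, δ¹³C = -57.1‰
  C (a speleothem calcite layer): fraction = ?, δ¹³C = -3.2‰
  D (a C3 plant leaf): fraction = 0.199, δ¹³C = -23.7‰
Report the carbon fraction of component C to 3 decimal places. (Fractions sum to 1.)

Let f_C and f_B be the unknown fractions; fractions sum to 1 so f_C + f_B = 0.588.
Mass balance: Σ fᵢ·δᵢ = δ_bulk ⇒ f_C·(-3.2) + f_B·(-57.1) = -34.1 − (-16.197) = -17.903
Substitute f_B = 0.588 − f_C:
f_C·(-3.2 − -57.1) = -17.903 − 0.588×(-57.1) = 15.672
f_C = 15.672 / 53.9 = 0.2908

0.291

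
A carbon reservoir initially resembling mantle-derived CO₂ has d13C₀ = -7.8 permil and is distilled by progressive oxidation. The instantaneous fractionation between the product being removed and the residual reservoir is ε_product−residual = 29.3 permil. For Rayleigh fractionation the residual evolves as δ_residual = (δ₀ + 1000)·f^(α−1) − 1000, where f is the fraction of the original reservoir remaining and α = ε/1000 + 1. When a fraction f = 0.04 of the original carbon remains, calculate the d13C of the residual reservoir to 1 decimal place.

-97.1 permil

Rayleigh residual: δ_res = (δ₀ + 1000)·f^(α−1) − 1000
α = ε/1000 + 1 = 1.02930, so α − 1 = 0.02930
f^(α−1) = 0.04^(0.02930) = 0.909998
δ_res = (-7.8 + 1000) × 0.909998 − 1000 = 902.900 − 1000 = -97.10 permil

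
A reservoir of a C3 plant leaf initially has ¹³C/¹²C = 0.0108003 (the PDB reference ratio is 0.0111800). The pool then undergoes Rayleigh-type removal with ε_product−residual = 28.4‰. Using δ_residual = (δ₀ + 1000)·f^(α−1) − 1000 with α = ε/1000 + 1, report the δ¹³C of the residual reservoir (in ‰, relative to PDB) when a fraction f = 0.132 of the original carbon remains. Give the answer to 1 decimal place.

-88.0‰

δ₀ = (0.0108003/0.0111800 − 1)×1000 = (0.966038 − 1)×1000 = -33.962‰
α − 1 = ε/1000 = 0.0284
f^(α−1) = 0.132^(0.0284) = 0.944114
δ_res = (-33.962 + 1000) × 0.944114 − 1000 = 912.049 − 1000 = -87.95‰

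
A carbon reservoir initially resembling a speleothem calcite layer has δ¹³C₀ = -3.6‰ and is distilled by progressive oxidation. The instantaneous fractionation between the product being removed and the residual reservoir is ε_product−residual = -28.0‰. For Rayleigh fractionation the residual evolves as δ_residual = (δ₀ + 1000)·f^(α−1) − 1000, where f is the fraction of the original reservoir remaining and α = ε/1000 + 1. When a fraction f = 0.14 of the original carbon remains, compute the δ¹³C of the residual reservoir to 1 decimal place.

52.8‰

Rayleigh residual: δ_res = (δ₀ + 1000)·f^(α−1) − 1000
α = ε/1000 + 1 = 0.97200, so α − 1 = -0.02800
f^(α−1) = 0.14^(-0.02800) = 1.056595
δ_res = (-3.6 + 1000) × 1.056595 − 1000 = 1052.791 − 1000 = 52.79‰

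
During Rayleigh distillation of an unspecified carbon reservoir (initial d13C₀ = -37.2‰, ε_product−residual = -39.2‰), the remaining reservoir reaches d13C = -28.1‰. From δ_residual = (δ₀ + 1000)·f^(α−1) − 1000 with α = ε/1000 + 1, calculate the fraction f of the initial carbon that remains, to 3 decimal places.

0.787

α − 1 = ε/1000 = -0.0392
(δ_res + 1000)/(δ₀ + 1000) = (-28.1 + 1000)/(-37.2 + 1000) = 971.9/962.8 = 1.009452
f = 1.009452^(1/-0.0392) = exp(ln(1.009452)/-0.0392) = exp(0.00941/-0.0392)
f = exp(-0.2400) = 0.7866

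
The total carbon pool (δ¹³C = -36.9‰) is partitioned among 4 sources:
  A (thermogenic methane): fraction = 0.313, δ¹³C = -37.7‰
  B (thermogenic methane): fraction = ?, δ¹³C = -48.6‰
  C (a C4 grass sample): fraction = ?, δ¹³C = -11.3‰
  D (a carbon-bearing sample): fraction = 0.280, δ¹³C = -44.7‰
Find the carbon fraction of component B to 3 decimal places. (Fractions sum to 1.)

0.214

Let f_B and f_C be the unknown fractions; fractions sum to 1 so f_B + f_C = 0.407.
Mass balance: Σ fᵢ·δᵢ = δ_bulk ⇒ f_B·(-48.6) + f_C·(-11.3) = -36.9 − (-24.316) = -12.584
Substitute f_C = 0.407 − f_B:
f_B·(-48.6 − -11.3) = -12.584 − 0.407×(-11.3) = -7.985
f_B = -7.985 / -37.3 = 0.2141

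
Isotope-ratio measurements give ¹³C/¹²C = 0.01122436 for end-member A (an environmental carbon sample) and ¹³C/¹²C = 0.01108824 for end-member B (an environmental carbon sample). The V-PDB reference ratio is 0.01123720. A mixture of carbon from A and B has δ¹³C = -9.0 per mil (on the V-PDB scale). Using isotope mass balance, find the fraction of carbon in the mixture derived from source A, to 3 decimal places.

δ_A = (0.01122436/0.01123720 − 1)×1000 = (0.998857 − 1)×1000 = -1.143 per mil
δ_B = (0.01108824/0.01123720 − 1)×1000 = (0.986744 − 1)×1000 = -13.256 per mil
f_A = (δ_mix − δ_B)/(δ_A − δ_B) = (-9.0 − (-13.256))/(-1.143 − (-13.256))
f_A = 4.256 / 12.113 = 0.3513

0.351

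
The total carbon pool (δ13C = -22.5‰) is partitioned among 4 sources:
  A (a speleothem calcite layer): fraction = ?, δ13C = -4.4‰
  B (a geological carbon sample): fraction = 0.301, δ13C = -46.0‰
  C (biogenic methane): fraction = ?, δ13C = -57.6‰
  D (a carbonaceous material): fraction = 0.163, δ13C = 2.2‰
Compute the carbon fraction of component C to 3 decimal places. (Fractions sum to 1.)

Let f_C and f_A be the unknown fractions; fractions sum to 1 so f_C + f_A = 0.536.
Mass balance: Σ fᵢ·δᵢ = δ_bulk ⇒ f_C·(-57.6) + f_A·(-4.4) = -22.5 − (-13.487) = -9.013
Substitute f_A = 0.536 − f_C:
f_C·(-57.6 − -4.4) = -9.013 − 0.536×(-4.4) = -6.654
f_C = -6.654 / -53.2 = 0.1251

0.125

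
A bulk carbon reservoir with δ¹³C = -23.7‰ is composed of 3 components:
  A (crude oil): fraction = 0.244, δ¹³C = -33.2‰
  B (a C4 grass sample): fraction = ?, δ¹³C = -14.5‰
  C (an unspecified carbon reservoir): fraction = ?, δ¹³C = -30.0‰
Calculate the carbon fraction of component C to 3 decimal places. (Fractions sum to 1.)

0.299

Let f_C and f_B be the unknown fractions; fractions sum to 1 so f_C + f_B = 0.756.
Mass balance: Σ fᵢ·δᵢ = δ_bulk ⇒ f_C·(-30.0) + f_B·(-14.5) = -23.7 − (-8.101) = -15.599
Substitute f_B = 0.756 − f_C:
f_C·(-30.0 − -14.5) = -15.599 − 0.756×(-14.5) = -4.637
f_C = -4.637 / -15.5 = 0.2992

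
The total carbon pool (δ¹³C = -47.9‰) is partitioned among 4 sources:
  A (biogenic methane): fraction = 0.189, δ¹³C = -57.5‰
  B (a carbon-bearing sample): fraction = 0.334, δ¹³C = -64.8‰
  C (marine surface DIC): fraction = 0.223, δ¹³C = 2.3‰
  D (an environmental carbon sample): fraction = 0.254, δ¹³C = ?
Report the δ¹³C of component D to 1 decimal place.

-62.6‰

Isotope mass balance: δ_bulk = Σ fᵢ·δᵢ.
-47.9 = 0.189×(-57.5) + 0.334×(-64.8) + 0.223×(2.3) + 0.254×δ_D
0.254·δ_D = -47.9 − (-31.998) = -15.902
δ_D = -15.902 / 0.254 = -62.61‰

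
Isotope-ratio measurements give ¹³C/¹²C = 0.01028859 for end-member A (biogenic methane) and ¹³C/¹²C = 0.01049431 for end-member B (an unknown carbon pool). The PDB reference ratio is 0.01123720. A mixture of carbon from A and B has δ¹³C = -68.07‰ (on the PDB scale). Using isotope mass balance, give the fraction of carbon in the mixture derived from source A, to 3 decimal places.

δ_A = (0.01028859/0.01123720 − 1)×1000 = (0.915583 − 1)×1000 = -84.417‰
δ_B = (0.01049431/0.01123720 − 1)×1000 = (0.933890 − 1)×1000 = -66.110‰
f_A = (δ_mix − δ_B)/(δ_A − δ_B) = (-68.07 − (-66.110))/(-84.417 − (-66.110))
f_A = -1.960 / -18.307 = 0.1071

0.107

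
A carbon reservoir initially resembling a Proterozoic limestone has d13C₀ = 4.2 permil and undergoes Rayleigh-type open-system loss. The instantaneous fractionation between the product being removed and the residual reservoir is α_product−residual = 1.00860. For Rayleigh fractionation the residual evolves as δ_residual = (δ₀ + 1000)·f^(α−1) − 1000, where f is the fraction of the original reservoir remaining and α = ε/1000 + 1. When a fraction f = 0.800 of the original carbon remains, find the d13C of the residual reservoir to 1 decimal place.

2.3 permil

Rayleigh residual: δ_res = (δ₀ + 1000)·f^(α−1) − 1000
α − 1 = 0.00860
f^(α−1) = 0.800^(0.00860) = 0.998083
δ_res = (4.2 + 1000) × 0.998083 − 1000 = 1002.275 − 1000 = 2.27 permil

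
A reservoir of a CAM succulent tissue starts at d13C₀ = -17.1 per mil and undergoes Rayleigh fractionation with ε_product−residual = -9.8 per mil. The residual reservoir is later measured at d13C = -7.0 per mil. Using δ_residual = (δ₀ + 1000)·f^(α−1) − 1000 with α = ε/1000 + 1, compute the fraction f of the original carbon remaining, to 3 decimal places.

0.352

α − 1 = ε/1000 = -0.0098
(δ_res + 1000)/(δ₀ + 1000) = (-7.0 + 1000)/(-17.1 + 1000) = 993.0/982.9 = 1.010276
f = 1.010276^(1/-0.0098) = exp(ln(1.010276)/-0.0098) = exp(0.01022/-0.0098)
f = exp(-1.0432) = 0.3523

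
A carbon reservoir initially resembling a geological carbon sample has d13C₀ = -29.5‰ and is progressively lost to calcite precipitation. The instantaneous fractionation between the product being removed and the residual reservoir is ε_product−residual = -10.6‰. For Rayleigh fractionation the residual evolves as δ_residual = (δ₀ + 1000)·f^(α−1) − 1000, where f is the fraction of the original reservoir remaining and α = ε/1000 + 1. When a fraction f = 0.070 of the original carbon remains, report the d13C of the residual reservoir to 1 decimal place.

Rayleigh residual: δ_res = (δ₀ + 1000)·f^(α−1) − 1000
α = ε/1000 + 1 = 0.98940, so α − 1 = -0.01060
f^(α−1) = 0.070^(-0.01060) = 1.028589
δ_res = (-29.5 + 1000) × 1.028589 − 1000 = 998.246 − 1000 = -1.75‰

-1.8‰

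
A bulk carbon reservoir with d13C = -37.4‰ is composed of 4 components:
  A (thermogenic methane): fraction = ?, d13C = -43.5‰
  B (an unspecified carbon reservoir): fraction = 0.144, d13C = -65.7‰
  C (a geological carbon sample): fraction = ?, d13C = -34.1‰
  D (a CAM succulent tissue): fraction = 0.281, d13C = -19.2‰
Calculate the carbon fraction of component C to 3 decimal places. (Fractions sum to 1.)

Let f_C and f_A be the unknown fractions; fractions sum to 1 so f_C + f_A = 0.575.
Mass balance: Σ fᵢ·δᵢ = δ_bulk ⇒ f_C·(-34.1) + f_A·(-43.5) = -37.4 − (-14.856) = -22.544
Substitute f_A = 0.575 − f_C:
f_C·(-34.1 − -43.5) = -22.544 − 0.575×(-43.5) = 2.468
f_C = 2.468 / 9.4 = 0.2626

0.263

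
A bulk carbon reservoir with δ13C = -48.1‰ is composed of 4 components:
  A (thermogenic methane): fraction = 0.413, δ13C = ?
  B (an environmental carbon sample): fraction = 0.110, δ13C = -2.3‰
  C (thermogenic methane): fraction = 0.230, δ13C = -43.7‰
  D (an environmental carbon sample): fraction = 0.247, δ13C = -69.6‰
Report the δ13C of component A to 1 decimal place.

Isotope mass balance: δ_bulk = Σ fᵢ·δᵢ.
-48.1 = 0.413×δ_A + 0.110×(-2.3) + 0.230×(-43.7) + 0.247×(-69.6)
0.413·δ_A = -48.1 − (-27.495) = -20.605
δ_A = -20.605 / 0.413 = -49.89‰

-49.9‰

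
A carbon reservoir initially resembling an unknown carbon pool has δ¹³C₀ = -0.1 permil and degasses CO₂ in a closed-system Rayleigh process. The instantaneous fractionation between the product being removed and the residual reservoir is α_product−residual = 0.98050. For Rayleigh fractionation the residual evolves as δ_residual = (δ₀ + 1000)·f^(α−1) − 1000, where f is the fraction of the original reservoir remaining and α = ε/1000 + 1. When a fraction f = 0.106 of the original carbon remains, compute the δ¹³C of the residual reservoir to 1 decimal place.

44.6 permil

Rayleigh residual: δ_res = (δ₀ + 1000)·f^(α−1) − 1000
α − 1 = -0.01950
f^(α−1) = 0.106^(-0.01950) = 1.044736
δ_res = (-0.1 + 1000) × 1.044736 − 1000 = 1044.631 − 1000 = 44.63 permil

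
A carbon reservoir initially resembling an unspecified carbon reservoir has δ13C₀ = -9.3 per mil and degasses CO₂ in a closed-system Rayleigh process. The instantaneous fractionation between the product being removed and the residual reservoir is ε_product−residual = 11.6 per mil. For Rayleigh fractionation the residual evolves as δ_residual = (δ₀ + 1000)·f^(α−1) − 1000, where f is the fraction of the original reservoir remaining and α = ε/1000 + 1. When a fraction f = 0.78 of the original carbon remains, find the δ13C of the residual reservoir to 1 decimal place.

-12.2 per mil

Rayleigh residual: δ_res = (δ₀ + 1000)·f^(α−1) − 1000
α = ε/1000 + 1 = 1.01160, so α − 1 = 0.01160
f^(α−1) = 0.78^(0.01160) = 0.997122
δ_res = (-9.3 + 1000) × 0.997122 − 1000 = 987.849 − 1000 = -12.15 per mil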